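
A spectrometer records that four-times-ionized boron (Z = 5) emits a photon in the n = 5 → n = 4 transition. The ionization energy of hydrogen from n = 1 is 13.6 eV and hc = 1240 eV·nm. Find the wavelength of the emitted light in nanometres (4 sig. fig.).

For Z = 5 the level energies scale as Z², so the effective Rydberg energy is 13.6 × 25 = 340.0 eV.
ΔE = 340.0 × (1/4² − 1/5²) = 340.0 × 0.02250 = 7.650 eV.
λ = hc/ΔE = 1240 / 7.650 = 162.1 nm.

162.1 nm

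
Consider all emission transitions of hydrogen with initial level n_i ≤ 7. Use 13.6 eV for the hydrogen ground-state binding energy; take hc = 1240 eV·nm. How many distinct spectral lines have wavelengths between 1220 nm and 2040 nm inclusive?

Enumerate all n_i → n_f pairs with 1 ≤ n_f < n_i ≤ 7 and compute λ = 1240 / [13.6·1·(1/n_f² − 1/n_i²)].
Lines falling in [1220, 2040] nm: 5→3 (1282 nm), 4→3 (1876 nm).

2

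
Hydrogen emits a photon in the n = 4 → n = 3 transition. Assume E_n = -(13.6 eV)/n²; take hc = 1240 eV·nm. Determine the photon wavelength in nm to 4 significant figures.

ΔE = 13.60 × (1/3² − 1/4²) = 13.60 × 0.04861 = 0.6611 eV.
λ = hc/ΔE = 1240 / 0.6611 = 1876 nm.

1876 nm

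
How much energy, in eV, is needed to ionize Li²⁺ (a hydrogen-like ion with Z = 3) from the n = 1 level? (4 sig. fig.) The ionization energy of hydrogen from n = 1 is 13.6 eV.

122.4 eV

E_n = −13.6 Z²/n² = −122.4/n² eV for Z = 3.
E_1 = −122.4/1 = −122.4 eV, so ionization (to E = 0) requires 122.4 eV.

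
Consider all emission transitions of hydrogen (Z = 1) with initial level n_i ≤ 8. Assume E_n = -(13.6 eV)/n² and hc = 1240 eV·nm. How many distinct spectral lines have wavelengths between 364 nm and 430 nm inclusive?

3

Enumerate all n_i → n_f pairs with 1 ≤ n_f < n_i ≤ 8 and compute λ = 1240 / [13.6·1·(1/n_f² − 1/n_i²)].
Lines falling in [364, 430] nm: 8→2 (389.0 nm), 7→2 (397.1 nm), 6→2 (410.3 nm).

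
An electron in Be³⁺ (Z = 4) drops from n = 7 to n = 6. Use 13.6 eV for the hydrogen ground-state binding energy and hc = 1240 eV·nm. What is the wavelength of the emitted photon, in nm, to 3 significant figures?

773 nm

For Z = 4 the level energies scale as Z², so the effective Rydberg energy is 13.6 × 16 = 217.6 eV.
ΔE = 217.6 × (1/6² − 1/7²) = 217.6 × 0.007370 = 1.604 eV.
λ = hc/ΔE = 1240 / 1.604 = 773 nm.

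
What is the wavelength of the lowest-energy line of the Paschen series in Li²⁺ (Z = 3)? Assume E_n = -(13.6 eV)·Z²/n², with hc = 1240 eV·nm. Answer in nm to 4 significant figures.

The Paschen series terminates on n_f = 3; the first line has n_i = 3+1 = 4.
ΔE = 122.4 × (1/3² − 1/4²) = 5.950 eV.
λ = 1240 / 5.950 = 208.4 nm.

208.4 nm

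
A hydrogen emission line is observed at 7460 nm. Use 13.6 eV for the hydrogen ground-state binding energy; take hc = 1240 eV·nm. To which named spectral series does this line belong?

ΔE = 1240/7460 = 0.1662 eV.
This matches 13.6 × (1/5² − 1/6²), so n_f = 5: the Pfund series.

Pfund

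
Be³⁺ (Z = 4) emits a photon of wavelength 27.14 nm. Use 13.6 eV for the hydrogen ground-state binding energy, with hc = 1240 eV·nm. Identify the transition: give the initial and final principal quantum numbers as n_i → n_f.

n_i = 5, n_f = 2

The photon energy is ΔE = hc/λ = 1240 / 27.14 = 45.69 eV.
With Z = 4, ΔE = 217.6 × (1/n_f² − 1/n_i²), so 1/n_f² − 1/n_i² = 0.2100.
Trying n_f = 2 gives 1/n_i² = 0.04003, i.e. n_i ≈ 5; this pair matches.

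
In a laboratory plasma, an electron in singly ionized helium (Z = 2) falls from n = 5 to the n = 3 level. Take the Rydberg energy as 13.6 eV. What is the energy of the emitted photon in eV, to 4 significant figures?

3.868 eV

The Bohr energies scale as Z², so for Z = 2: E_n = −54.40/n² eV.
E_5 = −54.40/25 = −2.176 eV and E_3 = −54.40/9 = −6.044 eV.
The photon energy is |E_5 − E_3| = 3.868 eV.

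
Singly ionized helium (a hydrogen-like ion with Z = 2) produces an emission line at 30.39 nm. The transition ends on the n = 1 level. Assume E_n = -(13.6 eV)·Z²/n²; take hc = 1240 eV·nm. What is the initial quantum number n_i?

n_i = 2

The photon energy is ΔE = hc/λ = 1240 / 30.39 = 40.80 eV.
With Z = 2, ΔE = 54.40 × (1/n_f² − 1/n_i²), so 1/n_f² − 1/n_i² = 0.7501.
With n_f = 1: 1/n_i² = 1/1 − 0.7501 = 0.2499, so n_i ≈ 2.00.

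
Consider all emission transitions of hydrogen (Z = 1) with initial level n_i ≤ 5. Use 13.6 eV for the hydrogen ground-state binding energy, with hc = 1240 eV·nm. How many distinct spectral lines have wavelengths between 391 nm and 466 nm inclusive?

Enumerate all n_i → n_f pairs with 1 ≤ n_f < n_i ≤ 5 and compute λ = 1240 / [13.6·1·(1/n_f² − 1/n_i²)].
Lines falling in [391, 466] nm: 5→2 (434.2 nm).

1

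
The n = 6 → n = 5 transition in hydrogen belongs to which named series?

The series is set by the lower level: n_f = 5 is the Pfund series.

Pfund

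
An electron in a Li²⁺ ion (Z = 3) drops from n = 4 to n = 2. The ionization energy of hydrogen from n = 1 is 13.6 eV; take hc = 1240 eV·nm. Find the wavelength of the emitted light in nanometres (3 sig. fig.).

For Z = 3 the level energies scale as Z², so the effective Rydberg energy is 13.6 × 9 = 122.4 eV.
ΔE = 122.4 × (1/2² − 1/4²) = 122.4 × 0.1875 = 22.95 eV.
λ = hc/ΔE = 1240 / 22.95 = 54.0 nm.

54.0 nm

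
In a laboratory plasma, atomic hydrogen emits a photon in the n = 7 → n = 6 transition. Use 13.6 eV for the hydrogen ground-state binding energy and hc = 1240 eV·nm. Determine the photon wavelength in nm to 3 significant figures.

12400 nm

ΔE = 13.60 × (1/6² − 1/7²) = 13.60 × 0.007370 = 0.1002 eV.
λ = hc/ΔE = 1240 / 0.1002 = 12400 nm.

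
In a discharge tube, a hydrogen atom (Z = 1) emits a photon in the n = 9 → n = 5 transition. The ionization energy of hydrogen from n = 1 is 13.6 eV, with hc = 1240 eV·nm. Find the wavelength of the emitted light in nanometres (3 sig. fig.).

ΔE = 13.60 × (1/5² − 1/9²) = 13.60 × 0.02765 = 0.3761 eV.
λ = hc/ΔE = 1240 / 0.3761 = 3300 nm.
This line belongs to the Pfund series.

3300 nm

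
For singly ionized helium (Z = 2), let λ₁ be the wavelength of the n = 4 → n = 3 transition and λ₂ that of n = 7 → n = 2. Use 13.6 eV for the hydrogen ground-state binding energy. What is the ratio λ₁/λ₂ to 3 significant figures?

4.72

λ ∝ 1/ΔE ∝ 1/(1/n_f² − 1/n_i²), and the Z² and hc factors cancel in the ratio.
λ₁/λ₂ = (1/2² − 1/7²)/(1/3² − 1/4²) = 0.2296/0.04861 = 4.72.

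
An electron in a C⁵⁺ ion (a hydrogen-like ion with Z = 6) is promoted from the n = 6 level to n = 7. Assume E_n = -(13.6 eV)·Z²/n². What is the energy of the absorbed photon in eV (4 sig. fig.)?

The Bohr energies scale as Z², so for Z = 6: E_n = −489.6/n² eV.
E_7 = −489.6/49 = −9.992 eV and E_6 = −489.6/36 = −13.60 eV.
The photon energy is |E_7 − E_6| = 3.608 eV.

3.608 eV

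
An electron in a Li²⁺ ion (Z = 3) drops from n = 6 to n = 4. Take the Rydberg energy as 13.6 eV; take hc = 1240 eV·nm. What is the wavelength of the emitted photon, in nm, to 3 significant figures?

For Z = 3 the level energies scale as Z², so the effective Rydberg energy is 13.6 × 9 = 122.4 eV.
ΔE = 122.4 × (1/4² − 1/6²) = 122.4 × 0.03472 = 4.250 eV.
λ = hc/ΔE = 1240 / 4.250 = 292 nm.

292 nm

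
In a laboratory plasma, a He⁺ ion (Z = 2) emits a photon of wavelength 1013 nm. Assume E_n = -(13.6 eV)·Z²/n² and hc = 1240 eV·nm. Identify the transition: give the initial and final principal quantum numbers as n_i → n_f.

The photon energy is ΔE = hc/λ = 1240 / 1013 = 1.224 eV.
With Z = 2, ΔE = 54.40 × (1/n_f² − 1/n_i²), so 1/n_f² − 1/n_i² = 0.02250.
Trying n_f = 4 gives 1/n_i² = 0.04000, i.e. n_i ≈ 5; this pair matches.

n_i = 5, n_f = 4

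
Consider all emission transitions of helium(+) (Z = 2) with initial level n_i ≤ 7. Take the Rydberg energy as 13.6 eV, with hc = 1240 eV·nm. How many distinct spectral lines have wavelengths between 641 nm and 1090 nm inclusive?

Enumerate all n_i → n_f pairs with 1 ≤ n_f < n_i ≤ 7 and compute λ = 1240 / [13.6·4·(1/n_f² − 1/n_i²)].
Lines falling in [641, 1090] nm: 6→4 (656.5 nm), 5→4 (1013 nm).

2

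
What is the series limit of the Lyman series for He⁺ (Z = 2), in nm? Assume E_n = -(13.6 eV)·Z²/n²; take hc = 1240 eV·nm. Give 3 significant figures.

22.8 nm

The Lyman series has lower level n_f = 1; the series limit corresponds to n_i → ∞.
ΔE_max = 13.6 × 4 / 1² = 54.40 eV.
λ_min = 1240 / 54.40 = 22.8 nm.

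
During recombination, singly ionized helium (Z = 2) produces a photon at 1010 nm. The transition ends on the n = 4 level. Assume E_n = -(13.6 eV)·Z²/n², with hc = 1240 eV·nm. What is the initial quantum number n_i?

The photon energy is ΔE = hc/λ = 1240 / 1010 = 1.228 eV.
With Z = 2, ΔE = 54.40 × (1/n_f² − 1/n_i²), so 1/n_f² − 1/n_i² = 0.02257.
With n_f = 4: 1/n_i² = 1/16 − 0.02257 = 0.03993, so n_i ≈ 5.00.

n_i = 5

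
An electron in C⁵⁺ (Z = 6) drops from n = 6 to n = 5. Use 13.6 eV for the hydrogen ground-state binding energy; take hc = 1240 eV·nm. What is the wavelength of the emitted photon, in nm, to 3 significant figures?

207 nm

For Z = 6 the level energies scale as Z², so the effective Rydberg energy is 13.6 × 36 = 489.6 eV.
ΔE = 489.6 × (1/5² − 1/6²) = 489.6 × 0.01222 = 5.984 eV.
λ = hc/ΔE = 1240 / 5.984 = 207 nm.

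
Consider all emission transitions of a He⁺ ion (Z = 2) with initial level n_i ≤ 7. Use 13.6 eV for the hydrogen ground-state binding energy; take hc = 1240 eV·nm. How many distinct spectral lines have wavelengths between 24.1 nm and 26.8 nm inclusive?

Enumerate all n_i → n_f pairs with 1 ≤ n_f < n_i ≤ 7 and compute λ = 1240 / [13.6·4·(1/n_f² − 1/n_i²)].
Lines falling in [24.1, 26.8] nm: 4→1 (24.31 nm), 3→1 (25.64 nm).

2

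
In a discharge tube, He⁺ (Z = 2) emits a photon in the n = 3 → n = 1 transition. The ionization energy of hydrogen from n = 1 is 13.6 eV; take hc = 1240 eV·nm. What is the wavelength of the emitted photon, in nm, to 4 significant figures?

For Z = 2 the level energies scale as Z², so the effective Rydberg energy is 13.6 × 4 = 54.40 eV.
ΔE = 54.40 × (1/1² − 1/3²) = 54.40 × 0.8889 = 48.36 eV.
λ = hc/ΔE = 1240 / 48.36 = 25.64 nm.

25.64 nm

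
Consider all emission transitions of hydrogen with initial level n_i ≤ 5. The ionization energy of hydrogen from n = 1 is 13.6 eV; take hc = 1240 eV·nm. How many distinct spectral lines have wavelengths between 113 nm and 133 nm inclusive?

Enumerate all n_i → n_f pairs with 1 ≤ n_f < n_i ≤ 5 and compute λ = 1240 / [13.6·1·(1/n_f² − 1/n_i²)].
Lines falling in [113, 133] nm: 2→1 (121.6 nm).

1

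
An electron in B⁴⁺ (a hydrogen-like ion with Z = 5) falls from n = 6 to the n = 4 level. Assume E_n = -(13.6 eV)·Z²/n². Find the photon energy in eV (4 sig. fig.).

11.81 eV

The Bohr energies scale as Z², so for Z = 5: E_n = −340.0/n² eV.
E_6 = −340.0/36 = −9.444 eV and E_4 = −340.0/16 = −21.25 eV.
The photon energy is |E_6 − E_4| = 11.81 eV.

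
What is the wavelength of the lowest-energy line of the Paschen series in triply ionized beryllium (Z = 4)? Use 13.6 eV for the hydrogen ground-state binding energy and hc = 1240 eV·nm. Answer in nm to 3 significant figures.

117 nm

The Paschen series terminates on n_f = 3; the first line has n_i = 3+1 = 4.
ΔE = 217.6 × (1/3² − 1/4²) = 10.58 eV.
λ = 1240 / 10.58 = 117 nm.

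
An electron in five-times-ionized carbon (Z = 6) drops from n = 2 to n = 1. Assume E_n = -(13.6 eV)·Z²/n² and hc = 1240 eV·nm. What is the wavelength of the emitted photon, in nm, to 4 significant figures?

3.377 nm

For Z = 6 the level energies scale as Z², so the effective Rydberg energy is 13.6 × 36 = 489.6 eV.
ΔE = 489.6 × (1/1² − 1/2²) = 489.6 × 0.7500 = 367.2 eV.
λ = hc/ΔE = 1240 / 367.2 = 3.377 nm.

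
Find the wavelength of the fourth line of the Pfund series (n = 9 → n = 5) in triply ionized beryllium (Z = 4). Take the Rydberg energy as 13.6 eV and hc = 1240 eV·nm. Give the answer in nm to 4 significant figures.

The Pfund series terminates on n_f = 5; the fourth line has n_i = 5+4 = 9.
ΔE = 217.6 × (1/5² − 1/9²) = 6.018 eV.
λ = 1240 / 6.018 = 206.1 nm.

206.1 nm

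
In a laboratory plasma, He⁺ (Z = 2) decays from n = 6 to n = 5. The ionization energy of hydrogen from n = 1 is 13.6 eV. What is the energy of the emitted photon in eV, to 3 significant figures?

0.665 eV

The Bohr energies scale as Z², so for Z = 2: E_n = −54.40/n² eV.
E_6 = −54.40/36 = −1.511 eV and E_5 = −54.40/25 = −2.176 eV.
The photon energy is |E_6 − E_5| = 0.665 eV.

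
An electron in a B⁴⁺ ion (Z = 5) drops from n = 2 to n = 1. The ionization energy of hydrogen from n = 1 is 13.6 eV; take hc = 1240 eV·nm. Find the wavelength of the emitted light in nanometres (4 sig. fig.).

For Z = 5 the level energies scale as Z², so the effective Rydberg energy is 13.6 × 25 = 340.0 eV.
ΔE = 340.0 × (1/1² − 1/2²) = 340.0 × 0.7500 = 255.0 eV.
λ = hc/ΔE = 1240 / 255.0 = 4.863 nm.

4.863 nm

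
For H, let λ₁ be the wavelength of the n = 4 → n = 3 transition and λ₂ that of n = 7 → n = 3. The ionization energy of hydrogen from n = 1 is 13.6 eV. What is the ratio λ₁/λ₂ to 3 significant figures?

1.87

λ ∝ 1/ΔE ∝ 1/(1/n_f² − 1/n_i²), and the Z² and hc factors cancel in the ratio.
λ₁/λ₂ = (1/3² − 1/7²)/(1/3² − 1/4²) = 0.09070/0.04861 = 1.87.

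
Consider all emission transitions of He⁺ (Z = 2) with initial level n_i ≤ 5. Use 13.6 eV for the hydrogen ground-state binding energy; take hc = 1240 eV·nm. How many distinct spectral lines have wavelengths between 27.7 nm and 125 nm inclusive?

Enumerate all n_i → n_f pairs with 1 ≤ n_f < n_i ≤ 5 and compute λ = 1240 / [13.6·4·(1/n_f² − 1/n_i²)].
Lines falling in [27.7, 125] nm: 2→1 (30.39 nm), 5→2 (108.5 nm), 4→2 (121.6 nm).

3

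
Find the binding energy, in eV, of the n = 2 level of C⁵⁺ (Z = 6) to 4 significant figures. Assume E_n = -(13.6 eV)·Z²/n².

122.4 eV

E_n = −13.6 Z²/n² = −489.6/n² eV for Z = 6.
E_2 = −489.6/4 = −122.4 eV, so ionization (to E = 0) requires 122.4 eV.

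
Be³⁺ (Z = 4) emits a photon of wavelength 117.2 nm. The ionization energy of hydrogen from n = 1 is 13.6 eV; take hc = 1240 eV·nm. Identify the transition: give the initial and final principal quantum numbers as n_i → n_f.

n_i = 4, n_f = 3

The photon energy is ΔE = hc/λ = 1240 / 117.2 = 10.58 eV.
With Z = 4, ΔE = 217.6 × (1/n_f² − 1/n_i²), so 1/n_f² − 1/n_i² = 0.04862.
Trying n_f = 3 gives 1/n_i² = 0.06249, i.e. n_i ≈ 4; this pair matches.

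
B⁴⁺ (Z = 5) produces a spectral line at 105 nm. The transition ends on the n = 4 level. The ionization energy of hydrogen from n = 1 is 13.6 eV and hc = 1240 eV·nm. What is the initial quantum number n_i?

The photon energy is ΔE = hc/λ = 1240 / 105 = 11.81 eV.
With Z = 5, ΔE = 340.0 × (1/n_f² − 1/n_i²), so 1/n_f² − 1/n_i² = 0.03473.
With n_f = 4: 1/n_i² = 1/16 − 0.03473 = 0.02777, so n_i ≈ 6.00.

n_i = 6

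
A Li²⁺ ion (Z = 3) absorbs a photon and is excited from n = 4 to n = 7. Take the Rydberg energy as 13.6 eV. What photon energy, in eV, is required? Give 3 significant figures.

The Bohr energies scale as Z², so for Z = 3: E_n = −122.4/n² eV.
E_7 = −122.4/49 = −2.498 eV and E_4 = −122.4/16 = −7.650 eV.
The photon energy is |E_7 − E_4| = 5.15 eV.

5.15 eV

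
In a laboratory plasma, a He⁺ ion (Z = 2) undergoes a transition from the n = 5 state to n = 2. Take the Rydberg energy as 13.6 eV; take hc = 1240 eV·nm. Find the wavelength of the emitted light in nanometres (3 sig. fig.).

For Z = 2 the level energies scale as Z², so the effective Rydberg energy is 13.6 × 4 = 54.40 eV.
ΔE = 54.40 × (1/2² − 1/5²) = 54.40 × 0.2100 = 11.42 eV.
λ = hc/ΔE = 1240 / 11.42 = 109 nm.

109 nm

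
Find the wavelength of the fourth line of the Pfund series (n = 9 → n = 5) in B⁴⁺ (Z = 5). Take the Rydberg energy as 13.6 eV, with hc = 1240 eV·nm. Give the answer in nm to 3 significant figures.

132 nm

The Pfund series terminates on n_f = 5; the fourth line has n_i = 5+4 = 9.
ΔE = 340.0 × (1/5² − 1/9²) = 9.402 eV.
λ = 1240 / 9.402 = 132 nm.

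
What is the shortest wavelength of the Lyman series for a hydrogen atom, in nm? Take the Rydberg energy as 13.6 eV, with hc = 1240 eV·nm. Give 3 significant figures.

91.2 nm

The Lyman series has lower level n_f = 1; the series limit corresponds to n_i → ∞.
ΔE_max = 13.6 × 1 / 1² = 13.60 eV.
λ_min = 1240 / 13.60 = 91.2 nm.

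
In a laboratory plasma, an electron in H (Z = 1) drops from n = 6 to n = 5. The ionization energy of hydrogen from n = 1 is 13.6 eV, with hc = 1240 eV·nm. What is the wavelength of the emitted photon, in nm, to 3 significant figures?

ΔE = 13.60 × (1/5² − 1/6²) = 13.60 × 0.01222 = 0.1662 eV.
λ = hc/ΔE = 1240 / 0.1662 = 7460 nm.

7460 nm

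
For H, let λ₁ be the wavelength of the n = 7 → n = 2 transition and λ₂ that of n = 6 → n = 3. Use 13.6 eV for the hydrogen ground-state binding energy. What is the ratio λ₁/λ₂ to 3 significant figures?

λ ∝ 1/ΔE ∝ 1/(1/n_f² − 1/n_i²), and the Z² and hc factors cancel in the ratio.
λ₁/λ₂ = (1/3² − 1/6²)/(1/2² − 1/7²) = 0.08333/0.2296 = 0.363.

0.363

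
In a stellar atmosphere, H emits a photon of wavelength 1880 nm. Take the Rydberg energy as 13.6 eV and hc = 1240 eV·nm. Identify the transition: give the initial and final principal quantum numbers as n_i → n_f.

The photon energy is ΔE = hc/λ = 1240 / 1880 = 0.6596 eV.
With Z = 1, ΔE = 13.60 × (1/n_f² − 1/n_i²), so 1/n_f² − 1/n_i² = 0.04850.
Trying n_f = 3 gives 1/n_i² = 0.06261, i.e. n_i ≈ 4; this pair matches.

n_i = 4, n_f = 3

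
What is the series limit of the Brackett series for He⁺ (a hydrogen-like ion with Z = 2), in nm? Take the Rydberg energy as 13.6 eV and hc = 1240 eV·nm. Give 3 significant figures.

The Brackett series has lower level n_f = 4; the series limit corresponds to n_i → ∞.
ΔE_max = 13.6 × 4 / 4² = 3.400 eV.
λ_min = 1240 / 3.400 = 365 nm.

365 nm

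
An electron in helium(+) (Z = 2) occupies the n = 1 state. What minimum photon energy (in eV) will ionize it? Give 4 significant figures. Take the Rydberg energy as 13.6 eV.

E_n = −13.6 Z²/n² = −54.40/n² eV for Z = 2.
E_1 = −54.40/1 = −54.40 eV, so ionization (to E = 0) requires 54.40 eV.

54.40 eV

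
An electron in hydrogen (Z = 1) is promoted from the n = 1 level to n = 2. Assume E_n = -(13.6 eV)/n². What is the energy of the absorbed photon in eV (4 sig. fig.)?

10.20 eV

E_2 = −13.60/4 = −3.400 eV and E_1 = −13.60/1 = −13.60 eV.
The photon energy is |E_2 − E_1| = 10.20 eV.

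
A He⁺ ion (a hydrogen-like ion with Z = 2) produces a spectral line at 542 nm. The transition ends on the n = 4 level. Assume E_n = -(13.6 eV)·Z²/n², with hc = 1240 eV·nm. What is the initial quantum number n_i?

n_i = 7

The photon energy is ΔE = hc/λ = 1240 / 542 = 2.288 eV.
With Z = 2, ΔE = 54.40 × (1/n_f² − 1/n_i²), so 1/n_f² − 1/n_i² = 0.04206.
With n_f = 4: 1/n_i² = 1/16 − 0.04206 = 0.02044, so n_i ≈ 6.99.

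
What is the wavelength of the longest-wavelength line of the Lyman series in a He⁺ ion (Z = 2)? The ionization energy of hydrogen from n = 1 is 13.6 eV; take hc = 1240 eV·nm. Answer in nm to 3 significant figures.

30.4 nm

The Lyman series terminates on n_f = 1; the first line has n_i = 1+1 = 2.
ΔE = 54.40 × (1/1² − 1/2²) = 40.80 eV.
λ = 1240 / 40.80 = 30.4 nm.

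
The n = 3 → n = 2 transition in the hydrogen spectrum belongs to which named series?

The series is set by the lower level: n_f = 2 is the Balmer series.

Balmer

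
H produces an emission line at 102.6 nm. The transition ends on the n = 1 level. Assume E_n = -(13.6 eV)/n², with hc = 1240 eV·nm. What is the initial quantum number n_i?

The photon energy is ΔE = hc/λ = 1240 / 102.6 = 12.09 eV.
With Z = 1, ΔE = 13.60 × (1/n_f² − 1/n_i²), so 1/n_f² − 1/n_i² = 0.8887.
With n_f = 1: 1/n_i² = 1/1 − 0.8887 = 0.1113, so n_i ≈ 3.00.

n_i = 3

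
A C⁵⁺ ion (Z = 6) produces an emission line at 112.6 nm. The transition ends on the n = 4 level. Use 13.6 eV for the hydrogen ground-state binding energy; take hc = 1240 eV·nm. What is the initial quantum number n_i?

The photon energy is ΔE = hc/λ = 1240 / 112.6 = 11.01 eV.
With Z = 6, ΔE = 489.6 × (1/n_f² − 1/n_i²), so 1/n_f² − 1/n_i² = 0.02249.
With n_f = 4: 1/n_i² = 1/16 − 0.02249 = 0.04001, so n_i ≈ 5.00.

n_i = 5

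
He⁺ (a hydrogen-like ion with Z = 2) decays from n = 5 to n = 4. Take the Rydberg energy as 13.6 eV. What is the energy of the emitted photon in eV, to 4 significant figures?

1.224 eV

The Bohr energies scale as Z², so for Z = 2: E_n = −54.40/n² eV.
E_5 = −54.40/25 = −2.176 eV and E_4 = −54.40/16 = −3.400 eV.
The photon energy is |E_5 − E_4| = 1.224 eV.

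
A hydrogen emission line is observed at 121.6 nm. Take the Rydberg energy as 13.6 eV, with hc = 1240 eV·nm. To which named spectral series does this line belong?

ΔE = 1240/121.6 = 10.20 eV.
This matches 13.6 × (1/1² − 1/2²), so n_f = 1: the Lyman series.

Lyman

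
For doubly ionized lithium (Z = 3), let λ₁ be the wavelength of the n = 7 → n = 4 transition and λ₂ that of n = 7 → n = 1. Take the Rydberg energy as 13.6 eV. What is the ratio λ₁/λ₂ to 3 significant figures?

λ ∝ 1/ΔE ∝ 1/(1/n_f² − 1/n_i²), and the Z² and hc factors cancel in the ratio.
λ₁/λ₂ = (1/1² − 1/7²)/(1/4² − 1/7²) = 0.9796/0.04209 = 23.3.

23.3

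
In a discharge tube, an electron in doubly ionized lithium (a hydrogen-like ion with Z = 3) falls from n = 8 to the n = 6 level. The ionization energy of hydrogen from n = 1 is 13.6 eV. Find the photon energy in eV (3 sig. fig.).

The Bohr energies scale as Z², so for Z = 3: E_n = −122.4/n² eV.
E_8 = −122.4/64 = −1.913 eV and E_6 = −122.4/36 = −3.400 eV.
The photon energy is |E_8 − E_6| = 1.49 eV.

1.49 eV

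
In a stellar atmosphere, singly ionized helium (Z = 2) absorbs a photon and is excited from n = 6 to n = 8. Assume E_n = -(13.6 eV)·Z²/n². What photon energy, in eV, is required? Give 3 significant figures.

The Bohr energies scale as Z², so for Z = 2: E_n = −54.40/n² eV.
E_8 = −54.40/64 = −0.8500 eV and E_6 = −54.40/36 = −1.511 eV.
The photon energy is |E_8 − E_6| = 0.661 eV.

0.661 eV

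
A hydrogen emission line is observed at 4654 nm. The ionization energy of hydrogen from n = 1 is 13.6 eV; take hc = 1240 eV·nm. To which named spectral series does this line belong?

Pfund

ΔE = 1240/4654 = 0.2664 eV.
This matches 13.6 × (1/5² − 1/7²), so n_f = 5: the Pfund series.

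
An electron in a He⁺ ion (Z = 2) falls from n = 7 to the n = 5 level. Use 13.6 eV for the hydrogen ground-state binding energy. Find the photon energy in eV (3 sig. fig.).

The Bohr energies scale as Z², so for Z = 2: E_n = −54.40/n² eV.
E_7 = −54.40/49 = −1.110 eV and E_5 = −54.40/25 = −2.176 eV.
The photon energy is |E_7 − E_5| = 1.07 eV.

1.07 eV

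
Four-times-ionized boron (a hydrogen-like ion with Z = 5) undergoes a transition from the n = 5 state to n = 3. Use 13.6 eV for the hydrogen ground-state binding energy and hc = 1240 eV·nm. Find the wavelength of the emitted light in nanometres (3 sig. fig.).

51.3 nm

For Z = 5 the level energies scale as Z², so the effective Rydberg energy is 13.6 × 25 = 340.0 eV.
ΔE = 340.0 × (1/3² − 1/5²) = 340.0 × 0.07111 = 24.18 eV.
λ = hc/ΔE = 1240 / 24.18 = 51.3 nm.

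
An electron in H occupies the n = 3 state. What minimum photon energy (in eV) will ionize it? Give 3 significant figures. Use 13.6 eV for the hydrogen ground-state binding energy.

E_3 = −13.60/9 = −1.51 eV, so ionization (to E = 0) requires 1.51 eV.

1.51 eV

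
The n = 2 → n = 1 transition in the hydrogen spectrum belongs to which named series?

Lyman

The series is set by the lower level: n_f = 1 is the Lyman series.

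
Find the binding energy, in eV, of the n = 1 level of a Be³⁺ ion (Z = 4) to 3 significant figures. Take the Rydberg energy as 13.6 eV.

E_n = −13.6 Z²/n² = −217.6/n² eV for Z = 4.
E_1 = −217.6/1 = −218 eV, so ionization (to E = 0) requires 218 eV.

218 eV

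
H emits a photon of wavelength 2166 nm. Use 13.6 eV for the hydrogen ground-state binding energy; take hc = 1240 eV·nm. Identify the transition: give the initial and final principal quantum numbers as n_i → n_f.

The photon energy is ΔE = hc/λ = 1240 / 2166 = 0.5725 eV.
With Z = 1, ΔE = 13.60 × (1/n_f² − 1/n_i²), so 1/n_f² − 1/n_i² = 0.04209.
Trying n_f = 4 gives 1/n_i² = 0.02041, i.e. n_i ≈ 7; this pair matches.

n_i = 7, n_f = 4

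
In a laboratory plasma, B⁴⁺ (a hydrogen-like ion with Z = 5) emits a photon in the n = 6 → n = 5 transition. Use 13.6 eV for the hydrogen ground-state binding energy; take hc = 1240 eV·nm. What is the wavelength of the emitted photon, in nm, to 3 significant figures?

For Z = 5 the level energies scale as Z², so the effective Rydberg energy is 13.6 × 25 = 340.0 eV.
ΔE = 340.0 × (1/5² − 1/6²) = 340.0 × 0.01222 = 4.156 eV.
λ = hc/ΔE = 1240 / 4.156 = 298 nm.

298 nm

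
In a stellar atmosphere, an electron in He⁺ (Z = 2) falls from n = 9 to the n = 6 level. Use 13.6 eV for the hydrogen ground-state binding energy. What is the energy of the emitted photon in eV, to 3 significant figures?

0.840 eV

The Bohr energies scale as Z², so for Z = 2: E_n = −54.40/n² eV.
E_9 = −54.40/81 = −0.6716 eV and E_6 = −54.40/36 = −1.511 eV.
The photon energy is |E_9 − E_6| = 0.840 eV.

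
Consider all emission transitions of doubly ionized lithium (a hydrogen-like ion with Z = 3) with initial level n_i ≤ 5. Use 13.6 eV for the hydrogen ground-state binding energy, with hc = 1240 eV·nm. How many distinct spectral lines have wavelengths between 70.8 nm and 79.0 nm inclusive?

Enumerate all n_i → n_f pairs with 1 ≤ n_f < n_i ≤ 5 and compute λ = 1240 / [13.6·9·(1/n_f² − 1/n_i²)].
Lines falling in [70.8, 79.0] nm: 3→2 (72.94 nm).

1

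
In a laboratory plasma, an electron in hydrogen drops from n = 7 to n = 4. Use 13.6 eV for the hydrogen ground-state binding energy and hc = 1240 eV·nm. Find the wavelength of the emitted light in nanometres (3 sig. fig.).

2170 nm

ΔE = 13.60 × (1/4² − 1/7²) = 13.60 × 0.04209 = 0.5724 eV.
λ = hc/ΔE = 1240 / 0.5724 = 2170 nm.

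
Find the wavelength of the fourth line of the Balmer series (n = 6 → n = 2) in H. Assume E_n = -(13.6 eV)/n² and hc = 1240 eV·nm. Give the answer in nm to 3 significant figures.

The Balmer series terminates on n_f = 2; the fourth line has n_i = 2+4 = 6.
ΔE = 13.60 × (1/2² − 1/6²) = 3.022 eV.
λ = 1240 / 3.022 = 410 nm.

410 nm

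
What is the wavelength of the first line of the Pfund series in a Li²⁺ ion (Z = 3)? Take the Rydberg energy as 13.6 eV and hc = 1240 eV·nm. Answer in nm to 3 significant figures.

829 nm

The Pfund series terminates on n_f = 5; the first line has n_i = 5+1 = 6.
ΔE = 122.4 × (1/5² − 1/6²) = 1.496 eV.
λ = 1240 / 1.496 = 829 nm.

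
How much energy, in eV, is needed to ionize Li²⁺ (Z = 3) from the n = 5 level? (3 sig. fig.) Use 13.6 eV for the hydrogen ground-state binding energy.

E_n = −13.6 Z²/n² = −122.4/n² eV for Z = 3.
E_5 = −122.4/25 = −4.90 eV, so ionization (to E = 0) requires 4.90 eV.

4.90 eV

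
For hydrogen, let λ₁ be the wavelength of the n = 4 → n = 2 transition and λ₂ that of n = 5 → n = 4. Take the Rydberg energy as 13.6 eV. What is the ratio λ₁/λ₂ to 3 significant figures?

λ ∝ 1/ΔE ∝ 1/(1/n_f² − 1/n_i²), and the Z² and hc factors cancel in the ratio.
λ₁/λ₂ = (1/4² − 1/5²)/(1/2² − 1/4²) = 0.02250/0.1875 = 0.120.

0.120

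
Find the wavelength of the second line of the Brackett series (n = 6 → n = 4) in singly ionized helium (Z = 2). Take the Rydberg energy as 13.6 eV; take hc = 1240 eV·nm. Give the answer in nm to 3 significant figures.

656 nm

The Brackett series terminates on n_f = 4; the second line has n_i = 4+2 = 6.
ΔE = 54.40 × (1/4² − 1/6²) = 1.889 eV.
λ = 1240 / 1.889 = 656 nm.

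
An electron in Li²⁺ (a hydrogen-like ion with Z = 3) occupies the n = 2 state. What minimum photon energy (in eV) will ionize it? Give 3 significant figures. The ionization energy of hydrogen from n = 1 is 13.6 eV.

E_n = −13.6 Z²/n² = −122.4/n² eV for Z = 3.
E_2 = −122.4/4 = −30.6 eV, so ionization (to E = 0) requires 30.6 eV.

30.6 eV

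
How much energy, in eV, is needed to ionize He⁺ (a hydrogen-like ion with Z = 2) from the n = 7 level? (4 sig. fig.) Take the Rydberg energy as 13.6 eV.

E_n = −13.6 Z²/n² = −54.40/n² eV for Z = 2.
E_7 = −54.40/49 = −1.110 eV, so ionization (to E = 0) requires 1.110 eV.

1.110 eV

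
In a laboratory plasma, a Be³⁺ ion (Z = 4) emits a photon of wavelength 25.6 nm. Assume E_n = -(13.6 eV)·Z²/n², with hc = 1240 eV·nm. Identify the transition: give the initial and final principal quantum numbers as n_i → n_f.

The photon energy is ΔE = hc/λ = 1240 / 25.6 = 48.44 eV.
With Z = 4, ΔE = 217.6 × (1/n_f² − 1/n_i²), so 1/n_f² − 1/n_i² = 0.2226.
Trying n_f = 2 gives 1/n_i² = 0.02740, i.e. n_i ≈ 6; this pair matches.

n_i = 6, n_f = 2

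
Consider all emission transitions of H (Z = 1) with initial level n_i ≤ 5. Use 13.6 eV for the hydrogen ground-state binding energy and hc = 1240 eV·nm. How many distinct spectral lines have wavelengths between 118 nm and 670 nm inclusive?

Enumerate all n_i → n_f pairs with 1 ≤ n_f < n_i ≤ 5 and compute λ = 1240 / [13.6·1·(1/n_f² − 1/n_i²)].
Lines falling in [118, 670] nm: 2→1 (121.6 nm), 5→2 (434.2 nm), 4→2 (486.3 nm), 3→2 (656.5 nm).

4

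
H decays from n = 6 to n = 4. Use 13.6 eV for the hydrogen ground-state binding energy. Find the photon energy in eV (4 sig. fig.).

0.4722 eV

E_6 = −13.60/36 = −0.3778 eV and E_4 = −13.60/16 = −0.8500 eV.
The photon energy is |E_6 − E_4| = 0.4722 eV.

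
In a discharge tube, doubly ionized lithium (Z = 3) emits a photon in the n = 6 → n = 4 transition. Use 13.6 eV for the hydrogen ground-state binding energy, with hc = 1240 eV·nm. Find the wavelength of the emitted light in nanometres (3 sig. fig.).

292 nm

For Z = 3 the level energies scale as Z², so the effective Rydberg energy is 13.6 × 9 = 122.4 eV.
ΔE = 122.4 × (1/4² − 1/6²) = 122.4 × 0.03472 = 4.250 eV.
λ = hc/ΔE = 1240 / 4.250 = 292 nm.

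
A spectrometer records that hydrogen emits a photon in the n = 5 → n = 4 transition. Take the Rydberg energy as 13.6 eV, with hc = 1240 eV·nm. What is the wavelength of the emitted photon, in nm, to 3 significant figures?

ΔE = 13.60 × (1/4² − 1/5²) = 13.60 × 0.02250 = 0.3060 eV.
λ = hc/ΔE = 1240 / 0.3060 = 4050 nm.
This line belongs to the Brackett series.

4050 nm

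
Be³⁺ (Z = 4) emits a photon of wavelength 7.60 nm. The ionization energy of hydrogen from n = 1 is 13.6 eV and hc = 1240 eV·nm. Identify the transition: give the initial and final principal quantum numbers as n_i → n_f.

n_i = 2, n_f = 1

The photon energy is ΔE = hc/λ = 1240 / 7.60 = 163.2 eV.
With Z = 4, ΔE = 217.6 × (1/n_f² − 1/n_i²), so 1/n_f² − 1/n_i² = 0.7498.
Trying n_f = 1 gives 1/n_i² = 0.2502, i.e. n_i ≈ 2; this pair matches.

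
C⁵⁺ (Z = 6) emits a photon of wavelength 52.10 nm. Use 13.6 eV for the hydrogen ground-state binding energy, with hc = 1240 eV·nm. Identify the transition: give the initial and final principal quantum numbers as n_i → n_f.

The photon energy is ΔE = hc/λ = 1240 / 52.10 = 23.80 eV.
With Z = 6, ΔE = 489.6 × (1/n_f² − 1/n_i²), so 1/n_f² − 1/n_i² = 0.04861.
Trying n_f = 3 gives 1/n_i² = 0.06250, i.e. n_i ≈ 4; this pair matches.

n_i = 4, n_f = 3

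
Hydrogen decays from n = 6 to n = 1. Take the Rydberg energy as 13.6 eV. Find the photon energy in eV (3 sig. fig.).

E_6 = −13.60/36 = −0.3778 eV and E_1 = −13.60/1 = −13.60 eV.
The photon energy is |E_6 − E_1| = 13.2 eV.

13.2 eV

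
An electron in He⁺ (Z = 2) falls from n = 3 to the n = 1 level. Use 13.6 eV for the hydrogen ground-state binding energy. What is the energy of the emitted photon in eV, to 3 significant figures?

The Bohr energies scale as Z², so for Z = 2: E_n = −54.40/n² eV.
E_3 = −54.40/9 = −6.044 eV and E_1 = −54.40/1 = −54.40 eV.
The photon energy is |E_3 − E_1| = 48.4 eV.

48.4 eV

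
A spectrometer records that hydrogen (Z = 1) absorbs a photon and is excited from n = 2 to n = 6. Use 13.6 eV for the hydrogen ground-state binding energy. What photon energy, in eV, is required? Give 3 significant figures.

3.02 eV

E_6 = −13.60/36 = −0.3778 eV and E_2 = −13.60/4 = −3.400 eV.
The photon energy is |E_6 − E_2| = 3.02 eV.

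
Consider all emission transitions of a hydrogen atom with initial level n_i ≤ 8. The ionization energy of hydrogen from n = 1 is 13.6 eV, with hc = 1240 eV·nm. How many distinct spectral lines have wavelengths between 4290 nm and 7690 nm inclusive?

Enumerate all n_i → n_f pairs with 1 ≤ n_f < n_i ≤ 8 and compute λ = 1240 / [13.6·1·(1/n_f² − 1/n_i²)].
Lines falling in [4290, 7690] nm: 7→5 (4654 nm), 6→5 (7460 nm), 8→6 (7503 nm).

3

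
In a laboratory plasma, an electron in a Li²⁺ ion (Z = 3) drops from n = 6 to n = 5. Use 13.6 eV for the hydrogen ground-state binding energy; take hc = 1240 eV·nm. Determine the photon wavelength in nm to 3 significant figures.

829 nm

For Z = 3 the level energies scale as Z², so the effective Rydberg energy is 13.6 × 9 = 122.4 eV.
ΔE = 122.4 × (1/5² − 1/6²) = 122.4 × 0.01222 = 1.496 eV.
λ = hc/ΔE = 1240 / 1.496 = 829 nm.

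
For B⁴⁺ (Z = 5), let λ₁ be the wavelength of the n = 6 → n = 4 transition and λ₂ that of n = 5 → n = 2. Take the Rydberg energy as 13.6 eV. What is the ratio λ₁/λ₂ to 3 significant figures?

λ ∝ 1/ΔE ∝ 1/(1/n_f² − 1/n_i²), and the Z² and hc factors cancel in the ratio.
λ₁/λ₂ = (1/2² − 1/5²)/(1/4² − 1/6²) = 0.2100/0.03472 = 6.05.

6.05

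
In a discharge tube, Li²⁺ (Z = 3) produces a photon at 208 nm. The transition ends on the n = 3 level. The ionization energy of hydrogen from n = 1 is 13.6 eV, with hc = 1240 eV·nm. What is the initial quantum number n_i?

The photon energy is ΔE = hc/λ = 1240 / 208 = 5.962 eV.
With Z = 3, ΔE = 122.4 × (1/n_f² − 1/n_i²), so 1/n_f² − 1/n_i² = 0.04871.
With n_f = 3: 1/n_i² = 1/9 − 0.04871 = 0.06241, so n_i ≈ 4.00.

n_i = 4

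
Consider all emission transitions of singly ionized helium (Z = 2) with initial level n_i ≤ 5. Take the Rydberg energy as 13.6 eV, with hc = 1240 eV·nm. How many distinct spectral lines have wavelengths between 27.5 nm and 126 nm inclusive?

3

Enumerate all n_i → n_f pairs with 1 ≤ n_f < n_i ≤ 5 and compute λ = 1240 / [13.6·4·(1/n_f² − 1/n_i²)].
Lines falling in [27.5, 126] nm: 2→1 (30.39 nm), 5→2 (108.5 nm), 4→2 (121.6 nm).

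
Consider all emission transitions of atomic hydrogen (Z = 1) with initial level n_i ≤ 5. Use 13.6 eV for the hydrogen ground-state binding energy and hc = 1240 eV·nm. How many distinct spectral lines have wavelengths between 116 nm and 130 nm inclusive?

Enumerate all n_i → n_f pairs with 1 ≤ n_f < n_i ≤ 5 and compute λ = 1240 / [13.6·1·(1/n_f² − 1/n_i²)].
Lines falling in [116, 130] nm: 2→1 (121.6 nm).

1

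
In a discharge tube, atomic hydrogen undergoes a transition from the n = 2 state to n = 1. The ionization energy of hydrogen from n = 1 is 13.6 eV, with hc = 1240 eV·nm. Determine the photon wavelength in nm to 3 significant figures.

ΔE = 13.60 × (1/1² − 1/2²) = 13.60 × 0.7500 = 10.20 eV.
λ = hc/ΔE = 1240 / 10.20 = 122 nm.

122 nm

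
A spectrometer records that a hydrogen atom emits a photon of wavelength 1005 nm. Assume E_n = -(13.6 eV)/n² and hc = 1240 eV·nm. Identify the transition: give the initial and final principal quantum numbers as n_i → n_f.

n_i = 7, n_f = 3

The photon energy is ΔE = hc/λ = 1240 / 1005 = 1.234 eV.
With Z = 1, ΔE = 13.60 × (1/n_f² − 1/n_i²), so 1/n_f² − 1/n_i² = 0.09072.
Trying n_f = 3 gives 1/n_i² = 0.02039, i.e. n_i ≈ 7; this pair matches.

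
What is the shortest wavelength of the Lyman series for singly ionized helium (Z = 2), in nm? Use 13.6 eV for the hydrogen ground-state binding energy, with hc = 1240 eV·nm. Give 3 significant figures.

The Lyman series has lower level n_f = 1; the series limit corresponds to n_i → ∞.
ΔE_max = 13.6 × 4 / 1² = 54.40 eV.
λ_min = 1240 / 54.40 = 22.8 nm.

22.8 nm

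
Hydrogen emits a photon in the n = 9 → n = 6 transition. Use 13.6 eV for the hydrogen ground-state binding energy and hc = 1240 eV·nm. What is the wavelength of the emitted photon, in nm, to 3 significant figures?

5910 nm

ΔE = 13.60 × (1/6² − 1/9²) = 13.60 × 0.01543 = 0.2099 eV.
λ = hc/ΔE = 1240 / 0.2099 = 5910 nm.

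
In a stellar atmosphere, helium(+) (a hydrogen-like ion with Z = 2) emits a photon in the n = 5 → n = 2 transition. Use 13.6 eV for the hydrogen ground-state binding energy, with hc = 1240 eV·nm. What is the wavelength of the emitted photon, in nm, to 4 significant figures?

For Z = 2 the level energies scale as Z², so the effective Rydberg energy is 13.6 × 4 = 54.40 eV.
ΔE = 54.40 × (1/2² − 1/5²) = 54.40 × 0.2100 = 11.42 eV.
λ = hc/ΔE = 1240 / 11.42 = 108.5 nm.

108.5 nm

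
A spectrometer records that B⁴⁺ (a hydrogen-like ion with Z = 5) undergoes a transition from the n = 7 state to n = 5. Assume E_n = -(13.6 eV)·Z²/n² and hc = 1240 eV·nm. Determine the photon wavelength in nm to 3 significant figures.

For Z = 5 the level energies scale as Z², so the effective Rydberg energy is 13.6 × 25 = 340.0 eV.
ΔE = 340.0 × (1/5² − 1/7²) = 340.0 × 0.01959 = 6.661 eV.
λ = hc/ΔE = 1240 / 6.661 = 186 nm.

186 nm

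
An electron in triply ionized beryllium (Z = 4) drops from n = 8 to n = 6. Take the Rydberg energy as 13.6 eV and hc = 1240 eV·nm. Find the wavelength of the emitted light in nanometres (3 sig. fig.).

469 nm

For Z = 4 the level energies scale as Z², so the effective Rydberg energy is 13.6 × 16 = 217.6 eV.
ΔE = 217.6 × (1/6² − 1/8²) = 217.6 × 0.01215 = 2.644 eV.
λ = hc/ΔE = 1240 / 2.644 = 469 nm.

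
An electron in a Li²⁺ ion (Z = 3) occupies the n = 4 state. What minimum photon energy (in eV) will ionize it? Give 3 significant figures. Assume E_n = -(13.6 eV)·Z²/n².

E_n = −13.6 Z²/n² = −122.4/n² eV for Z = 3.
E_4 = −122.4/16 = −7.65 eV, so ionization (to E = 0) requires 7.65 eV.

7.65 eV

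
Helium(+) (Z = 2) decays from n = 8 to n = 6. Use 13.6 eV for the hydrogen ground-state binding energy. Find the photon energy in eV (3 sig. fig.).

The Bohr energies scale as Z², so for Z = 2: E_n = −54.40/n² eV.
E_8 = −54.40/64 = −0.8500 eV and E_6 = −54.40/36 = −1.511 eV.
The photon energy is |E_8 − E_6| = 0.661 eV.

0.661 eV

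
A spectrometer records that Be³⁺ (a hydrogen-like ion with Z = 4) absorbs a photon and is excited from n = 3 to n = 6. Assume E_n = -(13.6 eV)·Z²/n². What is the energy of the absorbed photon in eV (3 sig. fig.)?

The Bohr energies scale as Z², so for Z = 4: E_n = −217.6/n² eV.
E_6 = −217.6/36 = −6.044 eV and E_3 = −217.6/9 = −24.18 eV.
The photon energy is |E_6 − E_3| = 18.1 eV.

18.1 eV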